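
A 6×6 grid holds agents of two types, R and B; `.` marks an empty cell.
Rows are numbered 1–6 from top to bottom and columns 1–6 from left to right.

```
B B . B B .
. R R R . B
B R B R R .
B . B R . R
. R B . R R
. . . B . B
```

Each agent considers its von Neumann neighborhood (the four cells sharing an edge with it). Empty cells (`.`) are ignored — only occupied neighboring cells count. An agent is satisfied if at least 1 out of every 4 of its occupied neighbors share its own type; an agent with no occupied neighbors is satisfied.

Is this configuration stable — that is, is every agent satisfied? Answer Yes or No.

No

Row 1: (1,1)B 1/1 ✓ · (1,2)B 1/2 ✓ · (1,4)B 1/2 ✓ · (1,5)B 1/1 ✓
Row 2: (2,2)R 2/3 ✓ · (2,3)R 2/3 ✓ · (2,4)R 2/3 ✓ · (2,6)B 0/0 ✓
Row 3: (3,1)B 1/2 ✓ · (3,2)R 1/3 ✓ · (3,3)B 1/4 ✓ · (3,4)R 3/4 ✓ · (3,5)R 1/1 ✓
Row 4: (4,1)B 1/1 ✓ · (4,3)B 2/3 ✓ · (4,4)R 1/2 ✓ · (4,6)R 1/1 ✓
Row 5: (5,2)R 0/1 ✗ · (5,3)B 1/2 ✓ · (5,5)R 1/1 ✓ · (5,6)R 2/3 ✓
Row 6: (6,4)B 0/0 ✓ · (6,6)B 0/1 ✗
For instance (5,2) has only 0/1 same-type neighbors, below 1/4.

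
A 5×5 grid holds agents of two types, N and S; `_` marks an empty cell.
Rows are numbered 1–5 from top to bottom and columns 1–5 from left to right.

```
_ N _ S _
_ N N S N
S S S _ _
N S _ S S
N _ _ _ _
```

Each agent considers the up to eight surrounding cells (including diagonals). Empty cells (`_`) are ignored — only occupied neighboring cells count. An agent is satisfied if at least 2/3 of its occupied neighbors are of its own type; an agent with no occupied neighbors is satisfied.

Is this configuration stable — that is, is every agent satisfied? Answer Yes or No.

(1,2)N 2/2 ✓
(1,4)S 1/3 ✗
(2,2)N 2/5 ✗
(2,3)N 2/6 ✗
(2,4)S 2/4 ✗
(2,5)N 0/2 ✗
(3,1)S 2/4 ✗
(3,2)S 3/6 ✗
(3,3)S 4/6 ✓
(4,1)N 1/4 ✗
(4,2)S 3/5 ✗
(4,4)S 2/2 ✓
(4,5)S 1/1 ✓
(5,1)N 1/2 ✗
For instance (1,4) has only 1/3 same-type neighbors, below 2/3.

No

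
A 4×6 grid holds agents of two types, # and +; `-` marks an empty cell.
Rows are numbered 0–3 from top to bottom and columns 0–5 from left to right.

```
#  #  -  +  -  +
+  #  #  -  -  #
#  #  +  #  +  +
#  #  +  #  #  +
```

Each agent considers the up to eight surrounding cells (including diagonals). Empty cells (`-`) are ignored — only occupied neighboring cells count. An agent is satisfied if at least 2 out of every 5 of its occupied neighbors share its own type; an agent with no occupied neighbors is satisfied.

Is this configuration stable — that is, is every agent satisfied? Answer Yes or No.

(0,0)# 2/3 ok
(0,1)# 3/4 ok
(0,3)+ 0/1 unhappy
(0,5)+ 0/1 unhappy
(1,0)+ 0/5 unhappy
(1,1)# 5/7 ok
(1,2)# 4/6 ok
(1,5)# 0/3 unhappy
(2,0)# 4/5 ok
(2,1)# 5/8 ok
(2,2)+ 1/7 unhappy
(2,3)# 3/6 ok
(2,4)+ 2/6 unhappy
(2,5)+ 2/4 ok
(3,0)# 3/3 ok
(3,1)# 3/5 ok
(3,2)+ 1/5 unhappy
(3,3)# 2/5 ok
(3,4)# 2/5 ok
(3,5)+ 2/3 ok
For instance (0,3) has only 0/1 same-type neighbors, below 2/5.

No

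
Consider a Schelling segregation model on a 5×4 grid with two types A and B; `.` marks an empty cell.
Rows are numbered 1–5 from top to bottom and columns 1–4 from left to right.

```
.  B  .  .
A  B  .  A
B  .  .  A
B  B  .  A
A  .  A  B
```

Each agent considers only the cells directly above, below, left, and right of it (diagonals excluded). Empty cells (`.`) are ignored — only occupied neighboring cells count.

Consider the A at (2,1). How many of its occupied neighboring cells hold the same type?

0

Occupied neighbors of (2,1): (3,1)=B, (2,2)=B.
Same type (A): 0 of 2.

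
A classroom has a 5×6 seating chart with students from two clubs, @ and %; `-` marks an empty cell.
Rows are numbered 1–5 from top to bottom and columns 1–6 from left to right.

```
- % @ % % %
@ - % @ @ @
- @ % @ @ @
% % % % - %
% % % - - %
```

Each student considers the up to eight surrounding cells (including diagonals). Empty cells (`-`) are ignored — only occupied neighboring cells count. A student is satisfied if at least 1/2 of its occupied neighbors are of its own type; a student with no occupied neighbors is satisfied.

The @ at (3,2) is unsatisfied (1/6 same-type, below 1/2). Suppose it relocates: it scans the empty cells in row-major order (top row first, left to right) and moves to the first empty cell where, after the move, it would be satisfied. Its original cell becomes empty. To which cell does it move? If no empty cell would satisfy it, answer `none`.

Vacating (3,2). Empty cells in order:
  (1,1): 1/2 same-type → satisfied — stop here.

(1,1)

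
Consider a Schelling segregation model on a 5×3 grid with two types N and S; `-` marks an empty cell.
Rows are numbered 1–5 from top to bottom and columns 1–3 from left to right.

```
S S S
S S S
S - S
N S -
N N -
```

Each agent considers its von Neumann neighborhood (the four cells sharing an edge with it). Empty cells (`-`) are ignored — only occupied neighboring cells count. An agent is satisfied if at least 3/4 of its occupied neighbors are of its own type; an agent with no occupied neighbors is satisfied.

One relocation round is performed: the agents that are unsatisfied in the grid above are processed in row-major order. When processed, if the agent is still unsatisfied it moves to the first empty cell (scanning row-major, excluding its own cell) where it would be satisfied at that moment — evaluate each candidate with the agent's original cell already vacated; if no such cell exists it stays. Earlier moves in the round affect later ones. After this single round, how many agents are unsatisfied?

Initially unsatisfied (in order): (3,1), (4,1), (4,2), (5,2).
  (3,1) → (3,2).
  (4,1) → (5,3).
  (4,2) → (3,1).
  (5,2): now satisfied by earlier moves; stays.
Resulting grid:
S S S
S S S
S S S
- - -
N N N
All satisfied now.

0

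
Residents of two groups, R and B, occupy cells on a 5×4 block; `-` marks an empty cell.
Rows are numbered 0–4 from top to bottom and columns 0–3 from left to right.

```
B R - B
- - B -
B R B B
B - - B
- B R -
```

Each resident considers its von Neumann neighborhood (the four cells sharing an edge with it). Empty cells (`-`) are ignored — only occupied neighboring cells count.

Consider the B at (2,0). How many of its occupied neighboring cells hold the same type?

Occupied neighbors of (2,0): (3,0)=B, (2,1)=R.
Same type (B): 1 of 2.

1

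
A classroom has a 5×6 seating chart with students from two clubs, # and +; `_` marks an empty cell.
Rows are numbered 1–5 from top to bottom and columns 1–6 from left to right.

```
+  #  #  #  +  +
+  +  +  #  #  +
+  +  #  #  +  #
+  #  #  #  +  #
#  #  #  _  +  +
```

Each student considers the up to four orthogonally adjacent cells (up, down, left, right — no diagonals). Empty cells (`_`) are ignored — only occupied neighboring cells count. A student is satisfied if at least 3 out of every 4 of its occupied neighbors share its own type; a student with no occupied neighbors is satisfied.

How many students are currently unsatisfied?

(1,1)+ 1/2 ✗
(1,2)# 1/3 ✗
(1,3)# 2/3 ✗
(1,4)# 2/3 ✗
(1,5)+ 1/3 ✗
(1,6)+ 2/2 ✓
(2,1)+ 3/3 ✓
(2,2)+ 3/4 ✓
(2,3)+ 1/4 ✗
(2,4)# 3/4 ✓
(2,5)# 1/4 ✗
(2,6)+ 1/3 ✗
(3,1)+ 3/3 ✓
(3,2)+ 2/4 ✗
(3,3)# 2/4 ✗
(3,4)# 3/4 ✓
(3,5)+ 1/4 ✗
(3,6)# 1/3 ✗
(4,1)+ 1/3 ✗
(4,2)# 2/4 ✗
(4,3)# 4/4 ✓
(4,4)# 2/3 ✗
(4,5)+ 2/4 ✗
(4,6)# 1/3 ✗
(5,1)# 1/2 ✗
(5,2)# 3/3 ✓
(5,3)# 2/2 ✓
(5,5)+ 2/2 ✓
(5,6)+ 1/2 ✗
Unsatisfied: (1,1), (1,2), (1,3), (1,4), (1,5), (2,3), (2,5), (2,6), (3,2), (3,3), (3,5), (3,6), (4,1), (4,2), (4,4), (4,5), (4,6), (5,1), (5,6) — 19 in total.

19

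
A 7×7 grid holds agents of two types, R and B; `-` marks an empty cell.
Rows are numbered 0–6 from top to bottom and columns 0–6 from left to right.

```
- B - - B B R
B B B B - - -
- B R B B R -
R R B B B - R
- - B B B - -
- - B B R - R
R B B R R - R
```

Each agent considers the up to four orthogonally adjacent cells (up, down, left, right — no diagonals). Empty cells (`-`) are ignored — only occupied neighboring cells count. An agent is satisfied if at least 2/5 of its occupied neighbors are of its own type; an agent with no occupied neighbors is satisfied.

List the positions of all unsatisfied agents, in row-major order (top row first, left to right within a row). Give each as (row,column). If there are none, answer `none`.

(0,6), (2,1), (2,2), (2,5), (3,1), (5,4), (6,0), (6,3)

(0,1)B 1/1 ✓
(0,4)B 1/1 ✓
(0,5)B 1/2 ✓
(0,6)R 0/1 ✗
(1,0)B 1/1 ✓
(1,1)B 4/4 ✓
(1,2)B 2/3 ✓
(1,3)B 2/2 ✓
(2,1)B 1/3 ✗
(2,2)R 0/4 ✗
(2,3)B 3/4 ✓
(2,4)B 2/3 ✓
(2,5)R 0/1 ✗
(3,0)R 1/1 ✓
(3,1)R 1/3 ✗
(3,2)B 2/4 ✓
(3,3)B 4/4 ✓
(3,4)B 3/3 ✓
(3,6)R 0/0 ✓
(4,2)B 3/3 ✓
(4,3)B 4/4 ✓
(4,4)B 2/3 ✓
(5,2)B 3/3 ✓
(5,3)B 2/4 ✓
(5,4)R 1/3 ✗
(5,6)R 1/1 ✓
(6,0)R 0/1 ✗
(6,1)B 1/2 ✓
(6,2)B 2/3 ✓
(6,3)R 1/3 ✗
(6,4)R 2/2 ✓
(6,6)R 1/1 ✓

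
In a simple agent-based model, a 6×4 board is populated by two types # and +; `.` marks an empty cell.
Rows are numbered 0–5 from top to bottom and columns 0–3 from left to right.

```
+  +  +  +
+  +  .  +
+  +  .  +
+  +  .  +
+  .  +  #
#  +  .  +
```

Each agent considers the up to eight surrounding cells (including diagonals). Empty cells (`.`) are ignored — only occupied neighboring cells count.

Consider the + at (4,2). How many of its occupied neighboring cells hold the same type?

4

Occupied neighbors of (4,2): (3,1)=+, (3,3)=+, (4,3)=#, (5,1)=+, (5,3)=+.
Same type (+): 4 of 5.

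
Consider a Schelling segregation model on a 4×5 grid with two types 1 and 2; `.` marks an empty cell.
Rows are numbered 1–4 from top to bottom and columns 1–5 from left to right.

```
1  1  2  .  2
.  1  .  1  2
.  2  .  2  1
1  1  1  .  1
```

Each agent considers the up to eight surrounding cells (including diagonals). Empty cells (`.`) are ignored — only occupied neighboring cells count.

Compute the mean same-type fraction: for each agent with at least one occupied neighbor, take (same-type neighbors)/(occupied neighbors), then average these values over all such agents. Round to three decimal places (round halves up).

0.433

(1,1)1 2/2
(1,2)1 2/3
(1,3)2 0/3
(1,5)2 1/2
(2,2)1 2/4
(2,4)1 1/5
(2,5)2 2/4
(3,2)2 0/4
(3,4)2 1/5
(3,5)1 2/4
(4,1)1 1/2
(4,2)1 2/3
(4,3)1 1/3
(4,5)1 1/2
Sum over 14 agents: 2/2 + 2/3 + 0/3 + 1/2 + 2/4 + 1/5 + 2/4 + 0/4 + 1/5 + 2/4 + 1/2 + 2/3 + 1/3 + 1/2 = 91/15; mean = 91/15 ÷ 14 = 13/30 = 0.433333… → 0.433.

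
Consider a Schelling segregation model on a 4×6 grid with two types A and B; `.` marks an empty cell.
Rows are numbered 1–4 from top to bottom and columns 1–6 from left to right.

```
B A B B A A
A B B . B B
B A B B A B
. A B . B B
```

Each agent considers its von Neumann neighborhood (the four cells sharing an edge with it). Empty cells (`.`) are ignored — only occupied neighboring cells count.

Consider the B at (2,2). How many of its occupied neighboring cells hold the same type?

1

Occupied neighbors of (2,2): (1,2)=A, (3,2)=A, (2,1)=A, (2,3)=B.
Same type (B): 1 of 4.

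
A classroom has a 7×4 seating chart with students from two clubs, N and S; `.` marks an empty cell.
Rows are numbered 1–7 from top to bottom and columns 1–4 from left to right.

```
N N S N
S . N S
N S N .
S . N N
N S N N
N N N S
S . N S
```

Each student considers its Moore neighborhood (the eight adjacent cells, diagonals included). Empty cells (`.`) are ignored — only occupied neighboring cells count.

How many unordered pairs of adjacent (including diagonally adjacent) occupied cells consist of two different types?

Scan each occupied cell's neighbors to the right and below (and the two forward diagonals) so each pair is counted once.
From row 1: 6 unlike of 10 pairs (running 6/10).
From row 2: 4 unlike of 6 pairs (running 10/16).
From row 3: 4 unlike of 7 pairs (running 14/23).
From row 4: 2 unlike of 8 pairs (running 16/31).
From row 5: 7 unlike of 13 pairs (running 23/44).
From row 6: 5 unlike of 10 pairs (running 28/54).
From row 7: 1 unlike of 1 pairs (running 29/55).
Total adjacent occupied pairs: 55; unlike-type pairs: 29.

29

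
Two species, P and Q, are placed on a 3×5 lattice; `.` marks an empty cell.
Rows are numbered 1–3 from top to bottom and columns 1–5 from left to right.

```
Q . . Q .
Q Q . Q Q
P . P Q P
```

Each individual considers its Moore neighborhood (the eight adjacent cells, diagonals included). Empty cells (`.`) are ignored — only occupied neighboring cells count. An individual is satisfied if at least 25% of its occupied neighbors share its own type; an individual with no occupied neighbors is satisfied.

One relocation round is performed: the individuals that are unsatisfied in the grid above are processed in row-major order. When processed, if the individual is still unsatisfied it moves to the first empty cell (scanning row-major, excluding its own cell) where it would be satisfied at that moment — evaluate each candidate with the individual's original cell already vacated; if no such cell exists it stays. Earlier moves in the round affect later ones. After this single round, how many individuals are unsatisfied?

Initially unsatisfied (in order): (3,1), (3,3), (3,5).
  (3,1) → (3,2).
  (3,3): now satisfied by earlier moves; stays.
  (3,5) → (2,3).
Resulting grid:
Q . . Q .
Q Q P Q Q
. P P Q .
All satisfied now.

0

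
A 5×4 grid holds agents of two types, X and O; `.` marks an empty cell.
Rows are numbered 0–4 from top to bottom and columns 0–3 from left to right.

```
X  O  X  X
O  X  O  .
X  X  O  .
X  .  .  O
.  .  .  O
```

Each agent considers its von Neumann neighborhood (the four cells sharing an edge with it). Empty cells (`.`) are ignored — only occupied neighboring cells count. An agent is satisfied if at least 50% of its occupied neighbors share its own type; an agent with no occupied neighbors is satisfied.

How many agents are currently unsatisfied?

(0,0)X 0/2 not
(0,1)O 0/3 not
(0,2)X 1/3 not
(0,3)X 1/1 satisfied
(1,0)O 0/3 not
(1,1)X 1/4 not
(1,2)O 1/3 not
(2,0)X 2/3 satisfied
(2,1)X 2/3 satisfied
(2,2)O 1/2 satisfied
(3,0)X 1/1 satisfied
(3,3)O 1/1 satisfied
(4,3)O 1/1 satisfied
Unsatisfied: (0,0), (0,1), (0,2), (1,0), (1,1), (1,2) — 6 in total.

6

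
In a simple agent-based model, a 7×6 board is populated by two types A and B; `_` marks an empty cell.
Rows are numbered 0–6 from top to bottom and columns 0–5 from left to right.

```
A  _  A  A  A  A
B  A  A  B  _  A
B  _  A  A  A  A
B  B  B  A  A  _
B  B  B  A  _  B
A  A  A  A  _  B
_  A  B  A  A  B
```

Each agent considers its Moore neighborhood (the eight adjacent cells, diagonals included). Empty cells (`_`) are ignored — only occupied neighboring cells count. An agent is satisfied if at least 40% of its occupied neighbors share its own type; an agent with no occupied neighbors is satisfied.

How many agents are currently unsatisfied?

(0,0)A 1/2 ok
(0,2)A 3/4 ok
(0,3)A 3/4 ok
(0,4)A 3/4 ok
(0,5)A 2/2 ok
(1,0)B 1/3 unhappy
(1,1)A 4/6 ok
(1,2)A 5/6 ok
(1,3)B 0/7 unhappy
(1,5)A 4/4 ok
(2,0)B 3/4 ok
(2,2)A 4/7 ok
(2,3)A 5/7 ok
(2,4)A 5/6 ok
(2,5)A 3/3 ok
(3,0)B 4/4 ok
(3,1)B 6/7 ok
(3,2)B 3/7 ok
(3,3)A 5/7 ok
(3,4)A 5/6 ok
(4,0)B 3/5 ok
(4,1)B 5/8 ok
(4,2)B 3/8 unhappy
(4,3)A 4/6 ok
(4,5)B 1/2 ok
(5,0)A 2/4 ok
(5,1)A 3/7 ok
(5,2)A 5/8 ok
(5,3)A 4/6 ok
(5,5)B 2/3 ok
(6,1)A 3/4 ok
(6,2)B 0/5 unhappy
(6,3)A 3/4 ok
(6,4)A 2/4 ok
(6,5)B 1/2 ok
Unsatisfied: (1,0), (1,3), (4,2), (6,2) — 4 in total.

4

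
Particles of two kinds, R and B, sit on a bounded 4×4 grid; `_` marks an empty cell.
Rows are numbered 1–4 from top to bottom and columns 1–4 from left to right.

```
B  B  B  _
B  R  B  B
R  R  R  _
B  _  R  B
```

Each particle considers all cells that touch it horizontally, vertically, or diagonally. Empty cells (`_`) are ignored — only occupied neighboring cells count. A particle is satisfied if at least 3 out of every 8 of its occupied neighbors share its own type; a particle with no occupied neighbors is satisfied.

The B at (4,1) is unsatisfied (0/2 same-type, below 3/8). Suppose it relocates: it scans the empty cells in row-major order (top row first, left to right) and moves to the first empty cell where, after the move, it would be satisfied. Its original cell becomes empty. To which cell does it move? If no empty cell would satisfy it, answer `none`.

Vacating (4,1). Empty cells in order:
  (1,4): 3/3 same-type → satisfied — stop here.

(1,4)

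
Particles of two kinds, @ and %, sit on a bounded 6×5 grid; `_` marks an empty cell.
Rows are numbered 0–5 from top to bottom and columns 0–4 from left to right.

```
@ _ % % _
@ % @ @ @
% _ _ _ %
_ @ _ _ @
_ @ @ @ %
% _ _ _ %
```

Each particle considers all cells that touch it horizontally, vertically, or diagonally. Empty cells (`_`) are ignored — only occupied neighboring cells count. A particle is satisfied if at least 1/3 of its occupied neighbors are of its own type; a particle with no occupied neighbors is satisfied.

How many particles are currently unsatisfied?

4

(0,0)@ 1/2 ok
(0,2)% 2/4 ok
(0,3)% 1/4 unhappy
(1,0)@ 1/3 ok
(1,1)% 2/5 ok
(1,2)@ 1/4 unhappy
(1,3)@ 2/5 ok
(1,4)@ 1/3 ok
(2,0)% 1/3 ok
(2,4)% 0/3 unhappy
(3,1)@ 2/3 ok
(3,4)@ 1/3 ok
(4,1)@ 2/3 ok
(4,2)@ 3/3 ok
(4,3)@ 2/4 ok
(4,4)% 1/3 ok
(5,0)% 0/1 unhappy
(5,4)% 1/2 ok
Unsatisfied: (0,3), (1,2), (2,4), (5,0) — 4 in total.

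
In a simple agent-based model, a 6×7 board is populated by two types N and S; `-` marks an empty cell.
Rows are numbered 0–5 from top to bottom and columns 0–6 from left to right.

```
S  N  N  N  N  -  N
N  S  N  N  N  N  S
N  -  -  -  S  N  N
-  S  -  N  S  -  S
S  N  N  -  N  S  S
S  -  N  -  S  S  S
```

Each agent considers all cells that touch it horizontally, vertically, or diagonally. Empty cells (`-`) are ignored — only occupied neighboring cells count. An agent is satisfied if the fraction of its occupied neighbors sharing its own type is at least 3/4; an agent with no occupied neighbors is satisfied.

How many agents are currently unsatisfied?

(0,0)S 1/3 unhappy
(0,1)N 3/5 unhappy
(0,2)N 4/5 ok
(0,3)N 5/5 ok
(0,4)N 4/4 ok
(0,6)N 1/2 unhappy
(1,0)N 2/4 unhappy
(1,1)S 1/6 unhappy
(1,2)N 4/5 ok
(1,3)N 5/6 ok
(1,4)N 5/6 ok
(1,5)N 5/7 unhappy
(1,6)S 0/4 unhappy
(2,0)N 1/3 unhappy
(2,4)S 1/6 unhappy
(2,5)N 3/7 unhappy
(2,6)N 2/4 unhappy
(3,1)S 1/4 unhappy
(3,3)N 2/4 unhappy
(3,4)S 2/5 unhappy
(3,6)S 2/4 unhappy
(4,0)S 2/3 unhappy
(4,1)N 2/5 unhappy
(4,2)N 3/4 ok
(4,4)N 1/5 unhappy
(4,5)S 6/7 ok
(4,6)S 4/4 ok
(5,0)S 1/2 unhappy
(5,2)N 2/2 ok
(5,4)S 2/3 unhappy
(5,5)S 4/5 ok
(5,6)S 3/3 ok
Unsatisfied: (0,0), (0,1), (0,6), (1,0), (1,1), (1,5), (1,6), (2,0), (2,4), (2,5), (2,6), (3,1), (3,3), (3,4), (3,6), (4,0), (4,1), (4,4), (5,0), (5,4) — 20 in total.

20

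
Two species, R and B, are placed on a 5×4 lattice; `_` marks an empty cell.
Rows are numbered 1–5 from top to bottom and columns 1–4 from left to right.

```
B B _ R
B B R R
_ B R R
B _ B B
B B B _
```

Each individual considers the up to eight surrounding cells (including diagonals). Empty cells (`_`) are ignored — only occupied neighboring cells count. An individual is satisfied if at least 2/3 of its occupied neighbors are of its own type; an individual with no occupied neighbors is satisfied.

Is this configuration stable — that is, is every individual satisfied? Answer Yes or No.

(1,1)B 3/3 satisfied
(1,2)B 3/4 satisfied
(1,4)R 2/2 satisfied
(2,1)B 4/4 satisfied
(2,2)B 4/6 satisfied
(2,3)R 4/7 not
(2,4)R 4/4 satisfied
(3,2)B 4/6 satisfied
(3,3)R 3/7 not
(3,4)R 3/5 not
(4,1)B 3/3 satisfied
(4,3)B 4/6 satisfied
(4,4)B 2/4 not
(5,1)B 2/2 satisfied
(5,2)B 4/4 satisfied
(5,3)B 3/3 satisfied
For instance (2,3) has only 4/7 same-type neighbors, below 2/3.

No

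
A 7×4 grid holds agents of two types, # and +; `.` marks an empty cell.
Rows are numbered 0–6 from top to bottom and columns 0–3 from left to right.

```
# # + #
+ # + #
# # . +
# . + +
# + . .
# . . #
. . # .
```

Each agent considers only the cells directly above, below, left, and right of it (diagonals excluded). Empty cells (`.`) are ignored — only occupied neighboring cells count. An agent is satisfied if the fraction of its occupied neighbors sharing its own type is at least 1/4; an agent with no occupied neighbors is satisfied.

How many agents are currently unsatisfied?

2

Row 0: (0,0)# 1/2 ✓ · (0,1)# 2/3 ✓ · (0,2)+ 1/3 ✓ · (0,3)# 1/2 ✓
Row 1: (1,0)+ 0/3 ✗ · (1,1)# 2/4 ✓ · (1,2)+ 1/3 ✓ · (1,3)# 1/3 ✓
Row 2: (2,0)# 2/3 ✓ · (2,1)# 2/2 ✓ · (2,3)+ 1/2 ✓
Row 3: (3,0)# 2/2 ✓ · (3,2)+ 1/1 ✓ · (3,3)+ 2/2 ✓
Row 4: (4,0)# 2/3 ✓ · (4,1)+ 0/1 ✗
Row 5: (5,0)# 1/1 ✓ · (5,3)# 0/0 ✓
Row 6: (6,2)# 0/0 ✓
Unsatisfied: (1,0), (4,1) — 2 in total.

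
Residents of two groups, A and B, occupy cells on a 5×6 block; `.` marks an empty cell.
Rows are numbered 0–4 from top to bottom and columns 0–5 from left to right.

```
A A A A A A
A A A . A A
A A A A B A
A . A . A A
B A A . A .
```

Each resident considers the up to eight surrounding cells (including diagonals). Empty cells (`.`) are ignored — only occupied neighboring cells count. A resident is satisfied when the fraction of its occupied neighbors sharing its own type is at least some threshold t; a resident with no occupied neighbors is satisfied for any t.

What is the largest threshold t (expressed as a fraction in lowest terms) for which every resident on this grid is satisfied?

(0,0)A 3/3
(0,1)A 5/5
(0,2)A 4/4
(0,3)A 4/4
(0,4)A 4/4
(0,5)A 3/3
(1,0)A 5/5
(1,1)A 8/8
(1,2)A 7/7
(1,4)A 6/7
(1,5)A 4/5
(2,0)A 4/4
(2,1)A 7/7
(2,2)A 5/5
(2,3)A 5/6
(2,4)B 0/6
(2,5)A 4/5
(3,0)A 3/4
(3,2)A 5/5
(3,4)A 4/5
(3,5)A 3/4
(4,0)B 0/2
(4,1)A 3/4
(4,2)A 2/2
(4,4)A 2/2
The smallest same-type fraction is 0/6 at (2,4), which reduces to 0/1. Any threshold above that leaves this resident unsatisfied.

0/1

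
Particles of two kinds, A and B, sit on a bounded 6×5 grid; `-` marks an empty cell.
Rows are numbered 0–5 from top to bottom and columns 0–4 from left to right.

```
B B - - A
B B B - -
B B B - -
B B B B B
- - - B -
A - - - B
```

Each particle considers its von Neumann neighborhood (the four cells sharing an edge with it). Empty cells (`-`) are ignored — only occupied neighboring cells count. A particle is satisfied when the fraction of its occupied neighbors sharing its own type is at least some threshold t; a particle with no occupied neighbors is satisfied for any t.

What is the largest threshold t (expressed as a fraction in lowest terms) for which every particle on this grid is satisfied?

1/1

(0,0)B 2/2
(0,1)B 2/2
(0,4)A — no occupied neighbors
(1,0)B 3/3
(1,1)B 4/4
(1,2)B 2/2
(2,0)B 3/3
(2,1)B 4/4
(2,2)B 3/3
(3,0)B 2/2
(3,1)B 3/3
(3,2)B 3/3
(3,3)B 3/3
(3,4)B 1/1
(4,3)B 1/1
(5,0)A — no occupied neighbors
(5,4)B — no occupied neighbors
The smallest same-type fraction is 2/2 at (0,0), which reduces to 1/1. Any threshold above that leaves this particle unsatisfied.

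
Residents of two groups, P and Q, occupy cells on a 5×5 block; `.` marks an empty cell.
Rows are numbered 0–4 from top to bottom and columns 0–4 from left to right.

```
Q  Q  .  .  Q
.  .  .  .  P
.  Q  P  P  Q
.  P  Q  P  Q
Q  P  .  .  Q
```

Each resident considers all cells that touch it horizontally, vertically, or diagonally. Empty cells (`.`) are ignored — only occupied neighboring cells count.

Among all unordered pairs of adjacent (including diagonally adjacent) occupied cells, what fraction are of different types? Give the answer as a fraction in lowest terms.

Scan each occupied cell's neighbors to the right and below (and the two forward diagonals) so each pair is counted once.
From row 0: 1 unlike of 2 pairs (running 1/2).
From row 1: 1 unlike of 2 pairs (running 2/4).
From row 2: 7 unlike of 13 pairs (running 9/17).
From row 3: 6 unlike of 8 pairs (running 15/25).
From row 4: 1 unlike of 1 pairs (running 16/26).
Total adjacent occupied pairs: 26; unlike-type pairs: 16.
16/26 reduces to 8/13.

8/13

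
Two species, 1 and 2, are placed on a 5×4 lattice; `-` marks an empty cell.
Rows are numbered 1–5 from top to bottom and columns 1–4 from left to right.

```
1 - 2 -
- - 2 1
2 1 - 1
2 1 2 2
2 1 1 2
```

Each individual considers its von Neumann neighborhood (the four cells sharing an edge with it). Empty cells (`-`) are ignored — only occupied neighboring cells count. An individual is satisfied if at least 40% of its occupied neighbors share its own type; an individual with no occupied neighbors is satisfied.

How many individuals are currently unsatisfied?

2

Row 1: (1,1)1 0/0 ✓ · (1,3)2 1/1 ✓
Row 2: (2,3)2 1/2 ✓ · (2,4)1 1/2 ✓
Row 3: (3,1)2 1/2 ✓ · (3,2)1 1/2 ✓ · (3,4)1 1/2 ✓
Row 4: (4,1)2 2/3 ✓ · (4,2)1 2/4 ✓ · (4,3)2 1/3 ✗ · (4,4)2 2/3 ✓
Row 5: (5,1)2 1/2 ✓ · (5,2)1 2/3 ✓ · (5,3)1 1/3 ✗ · (5,4)2 1/2 ✓
Unsatisfied: (4,3), (5,3) — 2 in total.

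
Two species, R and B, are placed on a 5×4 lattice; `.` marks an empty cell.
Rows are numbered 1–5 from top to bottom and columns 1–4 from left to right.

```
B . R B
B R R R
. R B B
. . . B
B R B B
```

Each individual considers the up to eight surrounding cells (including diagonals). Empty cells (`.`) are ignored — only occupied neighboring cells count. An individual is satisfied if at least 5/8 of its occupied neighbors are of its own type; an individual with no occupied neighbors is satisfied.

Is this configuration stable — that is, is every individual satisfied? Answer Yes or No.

(1,1)B 1/2 ✗
(1,3)R 3/4 ✓
(1,4)B 0/3 ✗
(2,1)B 1/3 ✗
(2,2)R 3/6 ✗
(2,3)R 4/7 ✗
(2,4)R 2/5 ✗
(3,2)R 2/4 ✗
(3,3)B 2/6 ✗
(3,4)B 2/4 ✗
(4,4)B 4/4 ✓
(5,1)B 0/1 ✗
(5,2)R 0/2 ✗
(5,3)B 2/3 ✓
(5,4)B 2/2 ✓
For instance (1,1) has only 1/2 same-type neighbors, below 5/8.

No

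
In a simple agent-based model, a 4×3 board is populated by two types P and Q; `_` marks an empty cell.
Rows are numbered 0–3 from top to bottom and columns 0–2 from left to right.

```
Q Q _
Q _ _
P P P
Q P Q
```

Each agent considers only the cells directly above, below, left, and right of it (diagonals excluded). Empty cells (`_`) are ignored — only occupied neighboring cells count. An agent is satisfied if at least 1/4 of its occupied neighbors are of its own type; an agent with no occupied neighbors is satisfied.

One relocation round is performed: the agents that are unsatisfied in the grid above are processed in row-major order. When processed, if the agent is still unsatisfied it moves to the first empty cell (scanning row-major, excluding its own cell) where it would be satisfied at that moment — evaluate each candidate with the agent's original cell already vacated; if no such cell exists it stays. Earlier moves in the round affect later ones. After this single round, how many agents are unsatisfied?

0

Initially unsatisfied (in order): (3,0), (3,2).
  (3,0) → (0,2).
  (3,2) → (1,1).
Resulting grid:
Q Q Q
Q Q _
P P P
_ P _
All satisfied now.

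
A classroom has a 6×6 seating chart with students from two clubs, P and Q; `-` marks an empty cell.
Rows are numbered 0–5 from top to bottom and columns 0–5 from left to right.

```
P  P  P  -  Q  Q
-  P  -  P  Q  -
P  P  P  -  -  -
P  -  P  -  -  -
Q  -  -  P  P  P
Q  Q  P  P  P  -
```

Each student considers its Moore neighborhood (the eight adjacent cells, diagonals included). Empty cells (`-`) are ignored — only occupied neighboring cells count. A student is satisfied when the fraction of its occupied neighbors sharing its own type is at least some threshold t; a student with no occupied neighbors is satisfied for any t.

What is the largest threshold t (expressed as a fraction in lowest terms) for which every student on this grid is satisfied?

1/2

(0,0)P 2/2
(0,1)P 3/3
(0,2)P 3/3
(0,4)Q 2/3
(0,5)Q 2/2
(1,1)P 6/6
(1,3)P 2/4
(1,4)Q 2/3
(2,0)P 3/3
(2,1)P 5/5
(2,2)P 4/4
(3,0)P 2/3
(3,2)P 3/3
(4,0)Q 2/3
(4,3)P 5/5
(4,4)P 4/4
(4,5)P 2/2
(5,0)Q 2/2
(5,1)Q 2/3
(5,2)P 2/3
(5,3)P 4/4
(5,4)P 4/4
The smallest same-type fraction is 2/4 at (1,3), which reduces to 1/2. Any threshold above that leaves this student unsatisfied.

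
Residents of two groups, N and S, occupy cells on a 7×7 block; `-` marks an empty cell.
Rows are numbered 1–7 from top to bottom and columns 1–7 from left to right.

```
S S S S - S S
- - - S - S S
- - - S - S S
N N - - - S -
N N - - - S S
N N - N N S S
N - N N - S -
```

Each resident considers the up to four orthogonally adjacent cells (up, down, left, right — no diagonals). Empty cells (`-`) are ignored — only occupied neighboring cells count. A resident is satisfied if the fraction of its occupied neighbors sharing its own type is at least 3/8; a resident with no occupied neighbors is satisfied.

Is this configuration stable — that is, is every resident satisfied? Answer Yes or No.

(1,1)S 1/1 ✓
(1,2)S 2/2 ✓
(1,3)S 2/2 ✓
(1,4)S 2/2 ✓
(1,6)S 2/2 ✓
(1,7)S 2/2 ✓
(2,4)S 2/2 ✓
(2,6)S 3/3 ✓
(2,7)S 3/3 ✓
(3,4)S 1/1 ✓
(3,6)S 3/3 ✓
(3,7)S 2/2 ✓
(4,1)N 2/2 ✓
(4,2)N 2/2 ✓
(4,6)S 2/2 ✓
(5,1)N 3/3 ✓
(5,2)N 3/3 ✓
(5,6)S 3/3 ✓
(5,7)S 2/2 ✓
(6,1)N 3/3 ✓
(6,2)N 2/2 ✓
(6,4)N 2/2 ✓
(6,5)N 1/2 ✓
(6,6)S 3/4 ✓
(6,7)S 2/2 ✓
(7,1)N 1/1 ✓
(7,3)N 1/1 ✓
(7,4)N 2/2 ✓
(7,6)S 1/1 ✓
All meet the threshold, so the configuration is stable.

Yes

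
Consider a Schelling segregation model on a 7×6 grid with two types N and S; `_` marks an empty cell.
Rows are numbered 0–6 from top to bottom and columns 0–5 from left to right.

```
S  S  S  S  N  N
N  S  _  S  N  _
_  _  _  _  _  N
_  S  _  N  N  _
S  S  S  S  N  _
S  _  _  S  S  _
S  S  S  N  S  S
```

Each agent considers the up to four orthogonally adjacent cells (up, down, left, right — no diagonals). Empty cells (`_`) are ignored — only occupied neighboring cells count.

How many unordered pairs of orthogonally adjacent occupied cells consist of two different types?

10

Scan each occupied cell's neighbors to the right and below so each pair is counted once.
Row 0: S(0,0)–S(0,1)= S(0,0)–N(1,0)≠ S(0,1)–S(0,2)= S(0,1)–S(1,1)= S(0,2)–S(0,3)= S(0,3)–N(0,4)≠ S(0,3)–S(1,3)= N(0,4)–N(0,5)= N(0,4)–N(1,4)=  → 2/9 unlike.
Row 1: N(1,0)–S(1,1)≠ S(1,3)–N(1,4)≠  → 2/2 unlike.
Row 3: S(3,1)–S(4,1)= N(3,3)–N(3,4)= N(3,3)–S(4,3)≠ N(3,4)–N(4,4)=  → 1/4 unlike.
Row 4: S(4,0)–S(4,1)= S(4,0)–S(5,0)= S(4,1)–S(4,2)= S(4,2)–S(4,3)= S(4,3)–N(4,4)≠ S(4,3)–S(5,3)= N(4,4)–S(5,4)≠  → 2/7 unlike.
Row 5: S(5,0)–S(6,0)= S(5,3)–S(5,4)= S(5,3)–N(6,3)≠ S(5,4)–S(6,4)=  → 1/4 unlike.
Row 6: S(6,0)–S(6,1)= S(6,1)–S(6,2)= S(6,2)–N(6,3)≠ N(6,3)–S(6,4)≠ S(6,4)–S(6,5)=  → 2/5 unlike.
Total adjacent occupied pairs: 31; unlike-type pairs: 10.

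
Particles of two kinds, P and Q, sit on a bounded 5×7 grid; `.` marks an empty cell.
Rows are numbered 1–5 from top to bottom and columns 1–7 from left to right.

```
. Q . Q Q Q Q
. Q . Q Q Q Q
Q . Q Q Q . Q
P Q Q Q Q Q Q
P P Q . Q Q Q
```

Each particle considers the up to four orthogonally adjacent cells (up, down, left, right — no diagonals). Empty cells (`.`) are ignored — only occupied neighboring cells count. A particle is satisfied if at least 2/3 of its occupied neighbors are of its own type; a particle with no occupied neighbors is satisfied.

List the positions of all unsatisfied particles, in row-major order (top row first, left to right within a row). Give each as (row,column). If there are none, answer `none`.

(1,2)Q 1/1 ✓
(1,4)Q 2/2 ✓
(1,5)Q 3/3 ✓
(1,6)Q 3/3 ✓
(1,7)Q 2/2 ✓
(2,2)Q 1/1 ✓
(2,4)Q 3/3 ✓
(2,5)Q 4/4 ✓
(2,6)Q 3/3 ✓
(2,7)Q 3/3 ✓
(3,1)Q 0/1 ✗
(3,3)Q 2/2 ✓
(3,4)Q 4/4 ✓
(3,5)Q 3/3 ✓
(3,7)Q 2/2 ✓
(4,1)P 1/3 ✗
(4,2)Q 1/3 ✗
(4,3)Q 4/4 ✓
(4,4)Q 3/3 ✓
(4,5)Q 4/4 ✓
(4,6)Q 3/3 ✓
(4,7)Q 3/3 ✓
(5,1)P 2/2 ✓
(5,2)P 1/3 ✗
(5,3)Q 1/2 ✗
(5,5)Q 2/2 ✓
(5,6)Q 3/3 ✓
(5,7)Q 2/2 ✓

(3,1), (4,1), (4,2), (5,2), (5,3)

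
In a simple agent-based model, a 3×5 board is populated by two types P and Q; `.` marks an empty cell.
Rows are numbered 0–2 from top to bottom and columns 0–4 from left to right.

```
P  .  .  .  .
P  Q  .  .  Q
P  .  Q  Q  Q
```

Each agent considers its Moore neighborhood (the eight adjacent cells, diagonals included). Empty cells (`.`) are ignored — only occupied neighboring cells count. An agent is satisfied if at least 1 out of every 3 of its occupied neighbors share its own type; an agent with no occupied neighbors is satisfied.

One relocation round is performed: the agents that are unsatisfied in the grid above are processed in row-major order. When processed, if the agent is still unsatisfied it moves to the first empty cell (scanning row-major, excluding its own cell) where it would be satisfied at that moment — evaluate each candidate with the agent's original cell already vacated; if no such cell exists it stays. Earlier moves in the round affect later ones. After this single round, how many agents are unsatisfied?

Initially unsatisfied (in order): (1,1).
  (1,1) → (0,2).
Resulting grid:
P . Q . .
P . . . Q
P . Q Q Q
All satisfied now.

0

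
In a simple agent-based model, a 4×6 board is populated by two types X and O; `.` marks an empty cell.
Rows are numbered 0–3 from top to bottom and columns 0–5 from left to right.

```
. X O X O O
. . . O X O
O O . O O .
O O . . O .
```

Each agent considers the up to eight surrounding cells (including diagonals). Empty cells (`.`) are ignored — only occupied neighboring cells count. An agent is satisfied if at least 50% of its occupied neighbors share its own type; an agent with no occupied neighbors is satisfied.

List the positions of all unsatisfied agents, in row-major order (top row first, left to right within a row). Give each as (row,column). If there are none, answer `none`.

(0,1), (0,2), (0,3), (1,4)

Row 0: (0,1)X 0/1 unhappy · (0,2)O 1/3 unhappy · (0,3)X 1/4 unhappy · (0,4)O 3/5 ok · (0,5)O 2/3 ok
Row 1: (1,3)O 4/6 ok · (1,4)X 1/7 unhappy · (1,5)O 3/4 ok
Row 2: (2,0)O 3/3 ok · (2,1)O 3/3 ok · (2,3)O 3/4 ok · (2,4)O 4/5 ok
Row 3: (3,0)O 3/3 ok · (3,1)O 3/3 ok · (3,4)O 2/2 ok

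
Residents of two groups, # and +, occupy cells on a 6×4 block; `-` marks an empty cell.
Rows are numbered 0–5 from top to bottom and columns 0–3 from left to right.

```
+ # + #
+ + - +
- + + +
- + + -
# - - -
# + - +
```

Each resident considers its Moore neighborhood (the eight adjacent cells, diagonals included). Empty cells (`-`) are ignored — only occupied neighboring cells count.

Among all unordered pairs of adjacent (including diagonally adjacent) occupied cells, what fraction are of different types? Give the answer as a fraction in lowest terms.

9/28

Scan each occupied cell's neighbors to the right and below (and the two forward diagonals) so each pair is counted once.
Row 0: +(0,0)–#(0,1)≠ +(0,0)–+(1,0)= +(0,0)–+(1,1)= #(0,1)–+(0,2)≠ #(0,1)–+(1,1)≠ #(0,1)–+(1,0)≠ +(0,2)–#(0,3)≠ +(0,2)–+(1,3)= +(0,2)–+(1,1)= #(0,3)–+(1,3)≠  → 6/10 unlike.
Row 1: +(1,0)–+(1,1)= +(1,0)–+(2,1)= +(1,1)–+(2,1)= +(1,1)–+(2,2)= +(1,3)–+(2,3)= +(1,3)–+(2,2)=  → 0/6 unlike.
Row 2: +(2,1)–+(2,2)= +(2,1)–+(3,1)= +(2,1)–+(3,2)= +(2,2)–+(2,3)= +(2,2)–+(3,2)= +(2,2)–+(3,1)= +(2,3)–+(3,2)=  → 0/7 unlike.
Row 3: +(3,1)–+(3,2)= +(3,1)–#(4,0)≠  → 1/2 unlike.
Row 4: #(4,0)–#(5,0)= #(4,0)–+(5,1)≠  → 1/2 unlike.
Row 5: #(5,0)–+(5,1)≠  → 1/1 unlike.
Total adjacent occupied pairs: 28; unlike-type pairs: 9.
9/28 is already in lowest terms.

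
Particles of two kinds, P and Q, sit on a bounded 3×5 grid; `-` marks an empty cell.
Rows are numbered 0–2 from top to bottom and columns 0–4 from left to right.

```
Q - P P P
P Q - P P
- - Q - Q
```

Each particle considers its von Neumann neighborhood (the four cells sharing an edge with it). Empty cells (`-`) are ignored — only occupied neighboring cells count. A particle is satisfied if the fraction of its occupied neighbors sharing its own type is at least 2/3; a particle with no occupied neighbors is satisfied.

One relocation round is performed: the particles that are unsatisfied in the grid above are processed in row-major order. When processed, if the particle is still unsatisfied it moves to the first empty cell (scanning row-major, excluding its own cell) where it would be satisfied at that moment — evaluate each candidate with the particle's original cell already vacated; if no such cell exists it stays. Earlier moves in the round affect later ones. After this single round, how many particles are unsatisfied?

Initially unsatisfied (in order): (0,0), (1,0), (1,1), (2,4).
  (0,0) → (2,1).
  (1,0) → (0,0).
  (1,1): now satisfied by earlier moves; stays.
  (2,4) → (2,0).
Resulting grid:
P - P P P
- Q - P P
Q Q Q - -
All satisfied now.

0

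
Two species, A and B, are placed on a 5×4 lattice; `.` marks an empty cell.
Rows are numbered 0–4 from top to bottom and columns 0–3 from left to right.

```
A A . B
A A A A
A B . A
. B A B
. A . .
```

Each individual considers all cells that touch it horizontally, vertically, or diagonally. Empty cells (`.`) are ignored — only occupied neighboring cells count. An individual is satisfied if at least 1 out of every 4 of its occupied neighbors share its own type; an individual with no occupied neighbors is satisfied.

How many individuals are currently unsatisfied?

3

(0,0)A 3/3 ✓
(0,1)A 4/4 ✓
(0,3)B 0/2 ✗
(1,0)A 4/5 ✓
(1,1)A 5/6 ✓
(1,2)A 4/6 ✓
(1,3)A 2/3 ✓
(2,0)A 2/4 ✓
(2,1)B 1/6 ✗
(2,3)A 3/4 ✓
(3,1)B 1/4 ✓
(3,2)A 2/5 ✓
(3,3)B 0/2 ✗
(4,1)A 1/2 ✓
Unsatisfied: (0,3), (2,1), (3,3) — 3 in total.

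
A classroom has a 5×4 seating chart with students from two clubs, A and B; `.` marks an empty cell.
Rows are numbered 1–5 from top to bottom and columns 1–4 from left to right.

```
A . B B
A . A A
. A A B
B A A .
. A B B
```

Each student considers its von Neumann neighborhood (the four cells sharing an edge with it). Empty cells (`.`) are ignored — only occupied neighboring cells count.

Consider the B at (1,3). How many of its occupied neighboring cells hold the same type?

1

Occupied neighbors of (1,3): (2,3)=A, (1,4)=B.
Same type (B): 1 of 2.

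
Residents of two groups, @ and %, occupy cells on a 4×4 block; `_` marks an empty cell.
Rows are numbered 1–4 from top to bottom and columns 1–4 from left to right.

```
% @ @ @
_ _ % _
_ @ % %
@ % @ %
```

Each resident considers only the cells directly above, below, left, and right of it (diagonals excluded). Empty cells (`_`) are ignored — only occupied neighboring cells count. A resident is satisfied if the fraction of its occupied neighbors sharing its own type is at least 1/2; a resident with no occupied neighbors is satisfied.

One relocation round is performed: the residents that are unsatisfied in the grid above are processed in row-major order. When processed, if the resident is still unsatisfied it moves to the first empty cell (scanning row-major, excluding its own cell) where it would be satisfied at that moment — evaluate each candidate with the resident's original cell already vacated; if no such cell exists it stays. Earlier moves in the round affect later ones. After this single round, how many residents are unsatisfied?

Initially unsatisfied (in order): (1,1), (3,2), (4,1), (4,2), (4,3).
  (1,1) → (2,1).
  (3,2) → (1,1).
  (4,1): no empty cell satisfies it; stays.
  (4,2) → (2,2).
  (4,3) → (3,1).
Resulting grid:
@ @ @ @
% % % _
@ _ % %
@ _ _ %
Unsatisfied now: (2,1).

1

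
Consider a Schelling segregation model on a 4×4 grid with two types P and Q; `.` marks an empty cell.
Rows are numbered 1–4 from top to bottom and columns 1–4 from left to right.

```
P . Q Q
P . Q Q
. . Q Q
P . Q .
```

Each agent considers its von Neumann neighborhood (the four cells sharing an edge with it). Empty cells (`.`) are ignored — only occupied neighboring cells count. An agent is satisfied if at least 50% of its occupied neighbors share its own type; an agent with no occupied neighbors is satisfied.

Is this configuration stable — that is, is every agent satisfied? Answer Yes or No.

(1,1)P 1/1 satisfied
(1,3)Q 2/2 satisfied
(1,4)Q 2/2 satisfied
(2,1)P 1/1 satisfied
(2,3)Q 3/3 satisfied
(2,4)Q 3/3 satisfied
(3,3)Q 3/3 satisfied
(3,4)Q 2/2 satisfied
(4,1)P 0/0 satisfied
(4,3)Q 1/1 satisfied
All meet the threshold, so the configuration is stable.

Yes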